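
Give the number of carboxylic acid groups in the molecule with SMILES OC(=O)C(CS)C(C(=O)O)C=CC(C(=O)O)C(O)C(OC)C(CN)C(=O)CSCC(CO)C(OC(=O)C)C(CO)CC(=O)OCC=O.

Reading the structure from left to right:
  HOOC: –COOH: carbonyl C bonded to –OH and C → carboxylic acid (the –OH is not a separate alcohol).
  CH(CH2SH): pendant –CH2SH → thiol.
  CH(COOH): pendant –COOH: carbonyl C bonded to C and –OH → carboxylic acid.
  CH=CH: C=C double bond → alkene.
  CH(COOH): pendant –COOH: carbonyl C bonded to C and –OH → carboxylic acid.
  CH(OH): –OH on an sp³ carbon → alcohol (secondary).
  CH(OCH3): pendant –OCH3: C–O–C with sp³ C, no adjacent C=O → ether.
  CH(CH2NH2): pendant –CH2NH2: N on sp³ C, no adjacent C=O → amine.
  CO: –C(=O)– with carbon on both sides → ketone.
  CH2SCH2: C–S–C linkage → sulfide (thioether).
  CH(CH2OH): pendant –CH2OH on an sp³ backbone C → alcohol.
  CH(OCOCH3): pendant –OC(=O)CH3: an acyloxy group → ester.
  CH(CH2OH): pendant –CH2OH on an sp³ backbone C → alcohol.
  CH2COOCH2: –C(=O)–O–C with C on the carbonyl side → ester.
  CHO: terminal –CHO: carbonyl C bonded to H and C → aldehyde.
Carboxylic acid appears at: HOOC, CH(COOH), CH(COOH) → 3.

3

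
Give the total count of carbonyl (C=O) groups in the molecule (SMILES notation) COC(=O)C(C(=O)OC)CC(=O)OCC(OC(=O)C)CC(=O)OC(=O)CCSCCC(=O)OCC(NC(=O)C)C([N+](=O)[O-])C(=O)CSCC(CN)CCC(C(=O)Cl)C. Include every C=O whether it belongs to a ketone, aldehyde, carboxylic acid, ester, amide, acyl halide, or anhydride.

10

CH3OOC: ester, 1 C=O (running total 1).
CH(COOCH3): ester, 1 C=O (running total 2).
CH2COOCH2: ester, 1 C=O (running total 3).
CH(OCOCH3): ester, 1 C=O (running total 4).
CH2CO-O-COCH2: anhydride, 2 C=O (running total 6).
CH2COOCH2: ester, 1 C=O (running total 7).
CH(NHCOCH3): amide, 1 C=O (running total 8).
CO: ketone, 1 C=O (running total 9).
CH(COCl): acyl halide, 1 C=O (running total 10).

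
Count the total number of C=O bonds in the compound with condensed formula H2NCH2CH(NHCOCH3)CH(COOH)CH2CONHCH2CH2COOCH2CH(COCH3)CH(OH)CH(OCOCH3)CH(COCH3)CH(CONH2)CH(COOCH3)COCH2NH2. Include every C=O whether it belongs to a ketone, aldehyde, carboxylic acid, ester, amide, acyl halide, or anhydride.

10

CH(NHCOCH3): amide, 1 C=O (running total 1).
CH(COOH): carboxylic acid, 1 C=O (running total 2).
CH2CONHCH2: amide, 1 C=O (running total 3).
CH2COOCH2: ester, 1 C=O (running total 4).
CH(COCH3): ketone, 1 C=O (running total 5).
CH(OCOCH3): ester, 1 C=O (running total 6).
CH(COCH3): ketone, 1 C=O (running total 7).
CH(CONH2): amide, 1 C=O (running total 8).
CH(COOCH3): ester, 1 C=O (running total 9).
CO: ketone, 1 C=O (running total 10).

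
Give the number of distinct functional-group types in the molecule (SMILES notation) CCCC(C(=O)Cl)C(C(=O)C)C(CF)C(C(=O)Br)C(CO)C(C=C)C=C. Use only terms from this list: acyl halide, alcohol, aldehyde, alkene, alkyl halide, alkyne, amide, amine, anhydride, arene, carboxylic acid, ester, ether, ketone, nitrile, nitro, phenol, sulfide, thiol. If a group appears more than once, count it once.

Working along the chain:
  CH(COCl): pendant –C(=O)X: carbonyl C bonded to C and halogen → acyl halide.
  CH(COCH3): pendant –COCH3: carbonyl C bonded to two carbons → ketone.
  CH(CH2F): pendant –CH2X: halogen on sp³ carbon → alkyl halide.
  CH(COBr): pendant –C(=O)X: carbonyl C bonded to C and halogen → acyl halide.
  CH(CH2OH): pendant –CH2OH on an sp³ backbone C → alcohol.
  CH(CH=CH2): pendant –CH=CH2: C=C double bond → alkene.
  CH=CH2: C=C double bond → alkene.
Distinct types present: acyl halide, alcohol, alkene, alkyl halide, ketone.

5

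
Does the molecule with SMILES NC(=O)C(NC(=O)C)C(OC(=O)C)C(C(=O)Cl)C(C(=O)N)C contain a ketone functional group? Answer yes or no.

Working along the chain:
  H2NCO: –C(=O)NH2: carbonyl C bonded to C and to N → amide (the N is not a separate amine).
  CH(NHCOCH3): pendant –NHC(=O)CH3: N bonded to a carbonyl → amide (not amine).
  CH(OCOCH3): pendant –OC(=O)CH3: an acyloxy group → ester.
  CH(COCl): pendant –C(=O)X: carbonyl C bonded to C and halogen → acyl halide.
  CH(CONH2): pendant –CONH2: carbonyl C bonded to C and N → amide.
In CH(OCOCH3), the C=O is bonded to an –O–C group, which defines an ester, not a ketone. In each of H2NCO, CH(NHCOCH3) and CH(CONH2), the C=O is bonded to nitrogen, which defines an amide, not a ketone. In CH(COCl), the C=O is bonded to a halogen, which defines an acyl halide, not a ketone.
The groups actually present are: acyl halide, amide, ester.

no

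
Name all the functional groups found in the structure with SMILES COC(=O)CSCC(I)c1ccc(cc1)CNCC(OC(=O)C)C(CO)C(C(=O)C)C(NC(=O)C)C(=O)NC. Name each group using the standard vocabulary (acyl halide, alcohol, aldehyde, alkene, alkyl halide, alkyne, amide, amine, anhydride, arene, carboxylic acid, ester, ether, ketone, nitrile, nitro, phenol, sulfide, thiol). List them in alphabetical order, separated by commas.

CH3O–C(=O)–: carbonyl C bonded to C and to –OCH3 → ester (not ketone + ether).
C–S–C linkage → sulfide (thioether).
halogen on an sp³ carbon → alkyl halide.
para-disubstituted benzene ring → arene.
C–N–C with sp³ carbons and no adjacent C=O → amine (secondary).
pendant –OC(=O)CH3: an acyloxy group → ester.
pendant –CH2OH on an sp³ backbone C → alcohol.
pendant –COCH3: carbonyl C bonded to two carbons → ketone.
pendant –NHC(=O)CH3: N bonded to a carbonyl → amide (not amine).
–C(=O)NHCH3: carbonyl C bonded to C and to N → amide (the N is not an amine).

alcohol, alkyl halide, amide, amine, arene, ester, ketone, sulfide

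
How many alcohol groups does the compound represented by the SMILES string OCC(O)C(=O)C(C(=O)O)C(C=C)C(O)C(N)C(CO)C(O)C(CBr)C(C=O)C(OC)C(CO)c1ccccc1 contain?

6

Taking each segment in turn:
  HOCH2: HO– on an sp³ carbon → alcohol.
  CH(OH): –OH on an sp³ carbon → alcohol (secondary).
  CO: –C(=O)– with carbon on both sides → ketone.
  CH(COOH): pendant –COOH: carbonyl C bonded to C and –OH → carboxylic acid.
  CH(CH=CH2): pendant –CH=CH2: C=C double bond → alkene.
  CH(OH): –OH on an sp³ carbon → alcohol (secondary).
  CH(NH2): –NH2 on an sp³ carbon with no adjacent C=O → amine.
  CH(CH2OH): pendant –CH2OH on an sp³ backbone C → alcohol.
  CH(OH): –OH on an sp³ carbon → alcohol (secondary).
  CH(CH2Br): pendant –CH2X: halogen on sp³ carbon → alkyl halide.
  CH(CHO): pendant –CHO: carbonyl C bonded to C and H → aldehyde.
  CH(OCH3): pendant –OCH3: C–O–C with sp³ C, no adjacent C=O → ether.
  CH(CH2OH): pendant –CH2OH on an sp³ backbone C → alcohol.
  C6H5: –C6H5 phenyl ring → arene.
Alcohol appears at: HOCH2, CH(OH), CH(OH), CH(CH2OH), CH(OH), CH(CH2OH) → 6.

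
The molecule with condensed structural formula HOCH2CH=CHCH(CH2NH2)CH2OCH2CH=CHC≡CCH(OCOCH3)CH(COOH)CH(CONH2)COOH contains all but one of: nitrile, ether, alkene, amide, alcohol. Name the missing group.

nitrile

alcohol: present (HOCH2 — HO– on an sp³ carbon → alcohol).
ether: present (CH2OCH2 — C–O–C with sp³ carbons on both sides and no adjacent C=O → ether).
amide: present (CH(CONH2) — pendant –CONH2: carbonyl C bonded to C and N → amide).
alkene: present (CH=CH — C=C double bond → alkene).
nitrile: absent. In C≡C, the triple bond is C≡C, not C≡N.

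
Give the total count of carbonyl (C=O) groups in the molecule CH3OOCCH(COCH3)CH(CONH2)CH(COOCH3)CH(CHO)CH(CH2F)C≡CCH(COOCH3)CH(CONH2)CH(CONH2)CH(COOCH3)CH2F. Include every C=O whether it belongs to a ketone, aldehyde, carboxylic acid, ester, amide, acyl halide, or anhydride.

CH3OOC: ester, 1 C=O (running total 1).
CH(COCH3): ketone, 1 C=O (running total 2).
CH(CONH2): amide, 1 C=O (running total 3).
CH(COOCH3): ester, 1 C=O (running total 4).
CH(CHO): aldehyde, 1 C=O (running total 5).
CH(COOCH3): ester, 1 C=O (running total 6).
CH(CONH2): amide, 1 C=O (running total 7).
CH(CONH2): amide, 1 C=O (running total 8).
CH(COOCH3): ester, 1 C=O (running total 9).

9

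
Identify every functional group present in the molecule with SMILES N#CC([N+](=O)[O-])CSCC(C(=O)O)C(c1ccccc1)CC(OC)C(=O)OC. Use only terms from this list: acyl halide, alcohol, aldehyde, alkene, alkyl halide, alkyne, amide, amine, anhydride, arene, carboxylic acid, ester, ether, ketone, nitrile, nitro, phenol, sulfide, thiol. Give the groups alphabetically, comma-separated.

arene, carboxylic acid, ester, ether, nitrile, nitro, sulfide

Working along the chain:
  N≡C: N≡C–: carbon triple-bonded to nitrogen → nitrile.
  CH(NO2): –NO2 on an sp³ carbon → nitro (the N=O is not a carbonyl).
  CH2SCH2: C–S–C linkage → sulfide (thioether).
  CH(COOH): pendant –COOH: carbonyl C bonded to C and –OH → carboxylic acid.
  CH(C6H5): pendant –C6H5: benzene ring → arene.
  CH(OCH3): pendant –OCH3: C–O–C with sp³ C, no adjacent C=O → ether.
  COOCH3: –C(=O)OCH3: carbonyl C bonded to C and to –OCH3 → ester (not ketone + ether).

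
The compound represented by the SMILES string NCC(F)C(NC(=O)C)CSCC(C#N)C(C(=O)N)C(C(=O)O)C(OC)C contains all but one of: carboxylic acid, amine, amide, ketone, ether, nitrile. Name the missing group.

nitrile: present (CH(CN) — pendant –C≡N: nitrile).
carboxylic acid: present (CH(COOH) — pendant –COOH: carbonyl C bonded to C and –OH → carboxylic acid).
amide: present (CH(NHCOCH3) — pendant –NHC(=O)CH3: N bonded to a carbonyl → amide (not amine)).
ether: present (CH(OCH3) — pendant –OCH3: C–O–C with sp³ C, no adjacent C=O → ether).
amine: present (H2NCH2 — –NH2 on an sp³ carbon with no adjacent C=O → amine).
ketone: absent. In each of CH(NHCOCH3) and CH(CONH2), the C=O is bonded to nitrogen, which defines an amide, not a ketone. In CH(COOH), the C=O bears an –OH, making it a carboxylic acid rather than a ketone.

ketone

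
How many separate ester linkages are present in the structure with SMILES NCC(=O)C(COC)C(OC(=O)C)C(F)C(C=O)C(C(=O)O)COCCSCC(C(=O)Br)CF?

1

–NH2 on an sp³ carbon with no adjacent C=O → amine.
–C(=O)– with carbon on both sides → ketone.
pendant –CH2OCH3: C–O–C linkage → ether.
pendant –OC(=O)CH3: an acyloxy group → ester.
halogen on an sp³ carbon → alkyl halide.
pendant –CHO: carbonyl C bonded to C and H → aldehyde.
pendant –COOH: carbonyl C bonded to C and –OH → carboxylic acid.
C–O–C with sp³ carbons on both sides and no adjacent C=O → ether.
C–S–C linkage → sulfide (thioether).
pendant –C(=O)X: carbonyl C bonded to C and halogen → acyl halide.
halogen on an sp³ carbon → alkyl halide.
Ester appears at: CH(OCOCH3) → 1.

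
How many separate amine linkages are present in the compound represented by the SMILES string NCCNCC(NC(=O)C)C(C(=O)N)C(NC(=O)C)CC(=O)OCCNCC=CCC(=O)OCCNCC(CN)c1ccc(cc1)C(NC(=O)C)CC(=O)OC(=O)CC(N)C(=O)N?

Taking each segment in turn:
  H2NCH2: –NH2 on an sp³ carbon with no adjacent C=O → amine.
  CH2NHCH2: C–N–C with sp³ carbons and no adjacent C=O → amine (secondary).
  CH(NHCOCH3): pendant –NHC(=O)CH3: N bonded to a carbonyl → amide (not amine).
  CH(CONH2): pendant –CONH2: carbonyl C bonded to C and N → amide.
  CH(NHCOCH3): pendant –NHC(=O)CH3: N bonded to a carbonyl → amide (not amine).
  CH2COOCH2: –C(=O)–O–C with C on the carbonyl side → ester.
  CH2NHCH2: C–N–C with sp³ carbons and no adjacent C=O → amine (secondary).
  CH=CH: C=C double bond → alkene.
  CH2COOCH2: –C(=O)–O–C with C on the carbonyl side → ester.
  CH2NHCH2: C–N–C with sp³ carbons and no adjacent C=O → amine (secondary).
  CH(CH2NH2): pendant –CH2NH2: N on sp³ C, no adjacent C=O → amine.
  C6H4: para-disubstituted benzene ring → arene.
  CH(NHCOCH3): pendant –NHC(=O)CH3: N bonded to a carbonyl → amide (not amine).
  CH2CO-O-COCH2: two acyl groups sharing one oxygen, –C(=O)–O–C(=O)– → anhydride.
  CH(NH2): –NH2 on an sp³ carbon with no adjacent C=O → amine.
  CONH2: –C(=O)NH2: carbonyl C bonded to C and to N → amide (the N is not a separate amine).
Amine appears at: H2NCH2, CH2NHCH2, CH2NHCH2, CH2NHCH2, CH(CH2NH2), CH(NH2) → 6.

6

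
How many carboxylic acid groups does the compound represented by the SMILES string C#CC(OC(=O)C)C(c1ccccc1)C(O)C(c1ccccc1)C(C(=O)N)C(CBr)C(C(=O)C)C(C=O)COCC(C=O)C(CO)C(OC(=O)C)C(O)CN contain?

0

Taking each segment in turn:
  HC≡C: C≡C triple bond → alkyne.
  CH(OCOCH3): pendant –OC(=O)CH3: an acyloxy group → ester.
  CH(C6H5): pendant –C6H5: benzene ring → arene.
  CH(OH): –OH on an sp³ carbon → alcohol (secondary).
  CH(C6H5): pendant –C6H5: benzene ring → arene.
  CH(CONH2): pendant –CONH2: carbonyl C bonded to C and N → amide.
  CH(CH2Br): pendant –CH2X: halogen on sp³ carbon → alkyl halide.
  CH(COCH3): pendant –COCH3: carbonyl C bonded to two carbons → ketone.
  CH(CHO): pendant –CHO: carbonyl C bonded to C and H → aldehyde.
  CH2OCH2: C–O–C with sp³ carbons on both sides and no adjacent C=O → ether.
  CH(CHO): pendant –CHO: carbonyl C bonded to C and H → aldehyde.
  CH(CH2OH): pendant –CH2OH on an sp³ backbone C → alcohol.
  CH(OCOCH3): pendant –OC(=O)CH3: an acyloxy group → ester.
  CH(OH): –OH on an sp³ carbon → alcohol (secondary).
  CH2NH2: –NH2 on an sp³ carbon with no adjacent C=O → amine.
No segment is a carboxylic acid: CH(OCOCH3) is ester, not carboxylic acid; CH(OH) is alcohol, not carboxylic acid; CH(CONH2) is amide, not carboxylic acid. → 0.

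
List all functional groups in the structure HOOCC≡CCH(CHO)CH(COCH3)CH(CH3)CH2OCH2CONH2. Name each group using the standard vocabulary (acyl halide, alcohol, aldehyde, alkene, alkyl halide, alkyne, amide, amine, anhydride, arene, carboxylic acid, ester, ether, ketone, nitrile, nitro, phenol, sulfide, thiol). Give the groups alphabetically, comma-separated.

aldehyde, alkyne, amide, carboxylic acid, ether, ketone

–COOH: carbonyl C bonded to –OH and C → carboxylic acid (the –OH is not a separate alcohol).
C≡C triple bond → alkyne.
pendant –CHO: carbonyl C bonded to C and H → aldehyde.
pendant –COCH3: carbonyl C bonded to two carbons → ketone.
C–O–C with sp³ carbons on both sides and no adjacent C=O → ether.
–C(=O)NH2: carbonyl C bonded to C and to N → amide (the N is not a separate amine).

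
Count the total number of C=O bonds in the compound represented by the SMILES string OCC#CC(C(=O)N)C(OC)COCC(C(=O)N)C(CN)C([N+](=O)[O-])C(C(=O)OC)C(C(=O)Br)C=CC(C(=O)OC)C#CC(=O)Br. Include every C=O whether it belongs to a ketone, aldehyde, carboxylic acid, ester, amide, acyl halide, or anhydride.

6

CH(CONH2): amide, 1 C=O (running total 1).
CH(CONH2): amide, 1 C=O (running total 2).
CH(COOCH3): ester, 1 C=O (running total 3).
CH(COBr): acyl halide, 1 C=O (running total 4).
CH(COOCH3): ester, 1 C=O (running total 5).
COBr: acyl halide, 1 C=O (running total 6).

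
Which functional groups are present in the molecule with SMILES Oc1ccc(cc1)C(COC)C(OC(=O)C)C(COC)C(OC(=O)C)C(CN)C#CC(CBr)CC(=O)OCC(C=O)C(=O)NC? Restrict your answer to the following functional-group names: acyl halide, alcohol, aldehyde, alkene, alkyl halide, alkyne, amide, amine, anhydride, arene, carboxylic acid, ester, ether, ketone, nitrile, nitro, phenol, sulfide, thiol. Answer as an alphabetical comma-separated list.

–OH attached directly to an aromatic ring → phenol (not alcohol); the ring itself is an arene.
pendant –CH2OCH3: C–O–C linkage → ether.
pendant –OC(=O)CH3: an acyloxy group → ester.
pendant –CH2OCH3: C–O–C linkage → ether.
pendant –OC(=O)CH3: an acyloxy group → ester.
pendant –CH2NH2: N on sp³ C, no adjacent C=O → amine.
C≡C triple bond → alkyne.
pendant –CH2X: halogen on sp³ carbon → alkyl halide.
–C(=O)–O–C with C on the carbonyl side → ester.
pendant –CHO: carbonyl C bonded to C and H → aldehyde.
–C(=O)NHCH3: carbonyl C bonded to C and to N → amide (the N is not an amine).

aldehyde, alkyl halide, alkyne, amide, amine, arene, ester, ether, phenol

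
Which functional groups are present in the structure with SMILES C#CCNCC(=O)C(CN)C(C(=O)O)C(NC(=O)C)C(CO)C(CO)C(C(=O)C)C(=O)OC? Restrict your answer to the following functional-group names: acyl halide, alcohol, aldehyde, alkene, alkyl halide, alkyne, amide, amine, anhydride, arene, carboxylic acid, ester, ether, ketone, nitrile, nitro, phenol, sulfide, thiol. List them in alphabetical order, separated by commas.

alcohol, alkyne, amide, amine, carboxylic acid, ester, ketone

C≡C triple bond → alkyne.
C–N–C with sp³ carbons and no adjacent C=O → amine (secondary).
–C(=O)– with carbon on both sides → ketone.
pendant –CH2NH2: N on sp³ C, no adjacent C=O → amine.
pendant –COOH: carbonyl C bonded to C and –OH → carboxylic acid.
pendant –NHC(=O)CH3: N bonded to a carbonyl → amide (not amine).
pendant –CH2OH on an sp³ backbone C → alcohol.
pendant –CH2OH on an sp³ backbone C → alcohol.
pendant –COCH3: carbonyl C bonded to two carbons → ketone.
–C(=O)OCH3: carbonyl C bonded to C and to –OCH3 → ester (not ketone + ether).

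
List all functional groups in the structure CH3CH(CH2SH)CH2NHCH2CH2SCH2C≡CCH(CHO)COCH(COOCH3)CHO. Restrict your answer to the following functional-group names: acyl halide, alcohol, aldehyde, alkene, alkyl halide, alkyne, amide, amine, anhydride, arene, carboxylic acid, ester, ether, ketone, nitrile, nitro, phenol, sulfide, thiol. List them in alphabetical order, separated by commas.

aldehyde, alkyne, amine, ester, ketone, sulfide, thiol

Working along the chain:
  CH(CH2SH): pendant –CH2SH → thiol.
  CH2NHCH2: C–N–C with sp³ carbons and no adjacent C=O → amine (secondary).
  CH2SCH2: C–S–C linkage → sulfide (thioether).
  C≡C: C≡C triple bond → alkyne.
  CH(CHO): pendant –CHO: carbonyl C bonded to C and H → aldehyde.
  CO: –C(=O)– with carbon on both sides → ketone.
  CH(COOCH3): pendant –COOCH3: carbonyl C bonded to C and –OCH3 → ester.
  CHO: terminal –CHO: carbonyl C bonded to H and C → aldehyde.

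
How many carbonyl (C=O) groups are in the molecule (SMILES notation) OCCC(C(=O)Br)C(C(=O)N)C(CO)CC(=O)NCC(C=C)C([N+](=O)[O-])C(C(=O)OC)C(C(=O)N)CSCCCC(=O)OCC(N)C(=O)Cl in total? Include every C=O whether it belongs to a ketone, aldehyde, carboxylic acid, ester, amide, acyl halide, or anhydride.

7

CH(COBr): acyl halide, 1 C=O (running total 1).
CH(CONH2): amide, 1 C=O (running total 2).
CH2CONHCH2: amide, 1 C=O (running total 3).
CH(COOCH3): ester, 1 C=O (running total 4).
CH(CONH2): amide, 1 C=O (running total 5).
CH2COOCH2: ester, 1 C=O (running total 6).
COCl: acyl halide, 1 C=O (running total 7).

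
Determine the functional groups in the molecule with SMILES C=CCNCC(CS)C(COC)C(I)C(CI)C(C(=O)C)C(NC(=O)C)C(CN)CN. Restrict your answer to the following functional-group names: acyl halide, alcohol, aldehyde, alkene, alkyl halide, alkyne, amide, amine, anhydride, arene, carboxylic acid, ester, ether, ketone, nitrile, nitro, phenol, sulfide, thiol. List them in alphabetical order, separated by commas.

alkene, alkyl halide, amide, amine, ether, ketone, thiol

Working along the chain:
  CH2=CH: C=C double bond → alkene.
  CH2NHCH2: C–N–C with sp³ carbons and no adjacent C=O → amine (secondary).
  CH(CH2SH): pendant –CH2SH → thiol.
  CH(CH2OCH3): pendant –CH2OCH3: C–O–C linkage → ether.
  CH(I): halogen on an sp³ carbon → alkyl halide.
  CH(CH2I): pendant –CH2X: halogen on sp³ carbon → alkyl halide.
  CH(COCH3): pendant –COCH3: carbonyl C bonded to two carbons → ketone.
  CH(NHCOCH3): pendant –NHC(=O)CH3: N bonded to a carbonyl → amide (not amine).
  CH(CH2NH2): pendant –CH2NH2: N on sp³ C, no adjacent C=O → amine.
  CH2NH2: –NH2 on an sp³ carbon with no adjacent C=O → amine.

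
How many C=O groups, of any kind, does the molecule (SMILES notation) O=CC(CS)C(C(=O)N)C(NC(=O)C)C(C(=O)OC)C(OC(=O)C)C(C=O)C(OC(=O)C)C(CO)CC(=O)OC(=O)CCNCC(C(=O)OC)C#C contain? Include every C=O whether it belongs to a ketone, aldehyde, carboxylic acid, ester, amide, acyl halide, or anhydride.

OHC: aldehyde, 1 C=O (running total 1).
CH(CONH2): amide, 1 C=O (running total 2).
CH(NHCOCH3): amide, 1 C=O (running total 3).
CH(COOCH3): ester, 1 C=O (running total 4).
CH(OCOCH3): ester, 1 C=O (running total 5).
CH(CHO): aldehyde, 1 C=O (running total 6).
CH(OCOCH3): ester, 1 C=O (running total 7).
CH2CO-O-COCH2: anhydride, 2 C=O (running total 9).
CH(COOCH3): ester, 1 C=O (running total 10).

10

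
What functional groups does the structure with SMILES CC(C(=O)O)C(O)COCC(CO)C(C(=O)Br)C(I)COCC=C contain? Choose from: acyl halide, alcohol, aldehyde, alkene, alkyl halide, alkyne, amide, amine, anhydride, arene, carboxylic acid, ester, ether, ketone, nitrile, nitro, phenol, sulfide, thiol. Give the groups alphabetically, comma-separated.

Reading the structure from left to right:
  CH(COOH): pendant –COOH: carbonyl C bonded to C and –OH → carboxylic acid.
  CH(OH): –OH on an sp³ carbon → alcohol (secondary).
  CH2OCH2: C–O–C with sp³ carbons on both sides and no adjacent C=O → ether.
  CH(CH2OH): pendant –CH2OH on an sp³ backbone C → alcohol.
  CH(COBr): pendant –C(=O)X: carbonyl C bonded to C and halogen → acyl halide.
  CH(I): halogen on an sp³ carbon → alkyl halide.
  CH2OCH2: C–O–C with sp³ carbons on both sides and no adjacent C=O → ether.
  CH=CH2: C=C double bond → alkene.

acyl halide, alcohol, alkene, alkyl halide, carboxylic acid, ether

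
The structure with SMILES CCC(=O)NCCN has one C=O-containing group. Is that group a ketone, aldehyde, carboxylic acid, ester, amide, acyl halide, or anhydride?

The carbonyl is in the CH2CONHCH2 segment: –C(=O)–N– linkage → amide (the N is not an amine).

amide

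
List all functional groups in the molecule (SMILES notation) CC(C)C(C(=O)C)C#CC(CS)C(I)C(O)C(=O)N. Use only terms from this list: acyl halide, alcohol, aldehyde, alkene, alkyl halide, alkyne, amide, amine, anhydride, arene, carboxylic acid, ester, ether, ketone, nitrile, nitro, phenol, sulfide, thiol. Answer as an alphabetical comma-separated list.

alcohol, alkyl halide, alkyne, amide, ketone, thiol

Working along the chain:
  CH(COCH3): pendant –COCH3: carbonyl C bonded to two carbons → ketone.
  C≡C: C≡C triple bond → alkyne.
  CH(CH2SH): pendant –CH2SH → thiol.
  CH(I): halogen on an sp³ carbon → alkyl halide.
  CH(OH): –OH on an sp³ carbon → alcohol (secondary).
  CONH2: –C(=O)NH2: carbonyl C bonded to C and to N → amide (the N is not a separate amine).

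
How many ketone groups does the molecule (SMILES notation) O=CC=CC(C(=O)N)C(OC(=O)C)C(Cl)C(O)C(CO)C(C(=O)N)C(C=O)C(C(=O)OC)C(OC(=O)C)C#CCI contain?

0

Reading the structure from left to right:
  OHC: terminal –CHO: carbonyl C bonded to H and C → aldehyde.
  CH=CH: C=C double bond → alkene.
  CH(CONH2): pendant –CONH2: carbonyl C bonded to C and N → amide.
  CH(OCOCH3): pendant –OC(=O)CH3: an acyloxy group → ester.
  CH(Cl): halogen on an sp³ carbon → alkyl halide.
  CH(OH): –OH on an sp³ carbon → alcohol (secondary).
  CH(CH2OH): pendant –CH2OH on an sp³ backbone C → alcohol.
  CH(CONH2): pendant –CONH2: carbonyl C bonded to C and N → amide.
  CH(CHO): pendant –CHO: carbonyl C bonded to C and H → aldehyde.
  CH(COOCH3): pendant –COOCH3: carbonyl C bonded to C and –OCH3 → ester.
  CH(OCOCH3): pendant –OC(=O)CH3: an acyloxy group → ester.
  C≡C: C≡C triple bond → alkyne.
  CH2I: halogen on an sp³ carbon → alkyl halide.
No segment is a ketone: OHC is aldehyde, not ketone; CH(CONH2) is amide, not ketone; CH(OCOCH3) is ester, not ketone. → 0.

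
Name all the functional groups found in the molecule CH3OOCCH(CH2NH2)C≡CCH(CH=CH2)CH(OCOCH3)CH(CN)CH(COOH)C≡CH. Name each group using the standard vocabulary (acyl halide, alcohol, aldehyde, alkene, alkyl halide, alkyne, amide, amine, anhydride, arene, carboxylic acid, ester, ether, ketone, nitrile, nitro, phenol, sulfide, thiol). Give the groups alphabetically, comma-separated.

alkene, alkyne, amine, carboxylic acid, ester, nitrile

CH3O–C(=O)–: carbonyl C bonded to C and to –OCH3 → ester (not ketone + ether).
pendant –CH2NH2: N on sp³ C, no adjacent C=O → amine.
C≡C triple bond → alkyne.
pendant –CH=CH2: C=C double bond → alkene.
pendant –OC(=O)CH3: an acyloxy group → ester.
pendant –C≡N: nitrile.
pendant –COOH: carbonyl C bonded to C and –OH → carboxylic acid.
C≡C triple bond → alkyne.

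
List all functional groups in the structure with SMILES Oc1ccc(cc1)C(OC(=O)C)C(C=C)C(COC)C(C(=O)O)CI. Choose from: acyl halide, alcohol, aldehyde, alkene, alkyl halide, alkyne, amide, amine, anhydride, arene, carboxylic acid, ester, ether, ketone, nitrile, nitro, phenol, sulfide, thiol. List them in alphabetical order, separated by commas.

Working along the chain:
  HOC6H4: –OH attached directly to an aromatic ring → phenol (not alcohol); the ring itself is an arene.
  CH(OCOCH3): pendant –OC(=O)CH3: an acyloxy group → ester.
  CH(CH=CH2): pendant –CH=CH2: C=C double bond → alkene.
  CH(CH2OCH3): pendant –CH2OCH3: C–O–C linkage → ether.
  CH(COOH): pendant –COOH: carbonyl C bonded to C and –OH → carboxylic acid.
  CH2I: halogen on an sp³ carbon → alkyl halide.

alkene, alkyl halide, arene, carboxylic acid, ester, ether, phenol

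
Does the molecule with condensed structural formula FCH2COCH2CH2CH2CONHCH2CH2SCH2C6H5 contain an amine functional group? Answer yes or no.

Taking each segment in turn:
  FCH2: halogen on an sp³ carbon → alkyl halide.
  CO: –C(=O)– with carbon on both sides → ketone.
  CH2CONHCH2: –C(=O)–N– linkage → amide (the N is not an amine).
  CH2SCH2: C–S–C linkage → sulfide (thioether).
  C6H5: –C6H5 phenyl ring → arene.
In CH2CONHCH2, the nitrogen is bonded directly to a carbonyl carbon, making it part of an amide, not a free amine.
The groups actually present are: alkyl halide, amide, arene, ketone, sulfide.

no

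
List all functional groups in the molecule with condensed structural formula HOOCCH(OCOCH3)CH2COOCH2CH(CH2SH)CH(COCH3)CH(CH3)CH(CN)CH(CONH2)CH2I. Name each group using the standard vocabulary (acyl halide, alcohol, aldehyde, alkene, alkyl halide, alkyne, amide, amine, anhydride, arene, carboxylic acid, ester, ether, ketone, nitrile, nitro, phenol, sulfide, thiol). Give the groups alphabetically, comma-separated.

–COOH: carbonyl C bonded to –OH and C → carboxylic acid (the –OH is not a separate alcohol).
pendant –OC(=O)CH3: an acyloxy group → ester.
–C(=O)–O–C with C on the carbonyl side → ester.
pendant –CH2SH → thiol.
pendant –COCH3: carbonyl C bonded to two carbons → ketone.
pendant –C≡N: nitrile.
pendant –CONH2: carbonyl C bonded to C and N → amide.
halogen on an sp³ carbon → alkyl halide.

alkyl halide, amide, carboxylic acid, ester, ketone, nitrile, thiol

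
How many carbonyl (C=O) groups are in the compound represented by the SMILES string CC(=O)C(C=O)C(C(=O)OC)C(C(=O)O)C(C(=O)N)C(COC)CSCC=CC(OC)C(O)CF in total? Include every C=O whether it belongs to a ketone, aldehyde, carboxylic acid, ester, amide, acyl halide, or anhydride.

5

CO: ketone, 1 C=O (running total 1).
CH(CHO): aldehyde, 1 C=O (running total 2).
CH(COOCH3): ester, 1 C=O (running total 3).
CH(COOH): carboxylic acid, 1 C=O (running total 4).
CH(CONH2): amide, 1 C=O (running total 5).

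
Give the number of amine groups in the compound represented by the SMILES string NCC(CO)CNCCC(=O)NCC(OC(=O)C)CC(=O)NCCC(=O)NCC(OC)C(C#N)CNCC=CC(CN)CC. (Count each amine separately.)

Reading the structure from left to right:
  H2NCH2: –NH2 on an sp³ carbon with no adjacent C=O → amine.
  CH(CH2OH): pendant –CH2OH on an sp³ backbone C → alcohol.
  CH2NHCH2: C–N–C with sp³ carbons and no adjacent C=O → amine (secondary).
  CH2CONHCH2: –C(=O)–N– linkage → amide (the N is not an amine).
  CH(OCOCH3): pendant –OC(=O)CH3: an acyloxy group → ester.
  CH2CONHCH2: –C(=O)–N– linkage → amide (the N is not an amine).
  CH2CONHCH2: –C(=O)–N– linkage → amide (the N is not an amine).
  CH(OCH3): pendant –OCH3: C–O–C with sp³ C, no adjacent C=O → ether.
  CH(CN): pendant –C≡N: nitrile.
  CH2NHCH2: C–N–C with sp³ carbons and no adjacent C=O → amine (secondary).
  CH=CH: C=C double bond → alkene.
  CH(CH2NH2): pendant –CH2NH2: N on sp³ C, no adjacent C=O → amine.
Amine appears at: H2NCH2, CH2NHCH2, CH2NHCH2, CH(CH2NH2) → 4.

4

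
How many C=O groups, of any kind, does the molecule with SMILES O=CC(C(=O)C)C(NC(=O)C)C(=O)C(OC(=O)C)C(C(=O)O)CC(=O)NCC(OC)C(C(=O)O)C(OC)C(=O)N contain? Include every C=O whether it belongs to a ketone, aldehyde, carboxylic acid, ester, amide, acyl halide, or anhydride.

OHC: aldehyde, 1 C=O (running total 1).
CH(COCH3): ketone, 1 C=O (running total 2).
CH(NHCOCH3): amide, 1 C=O (running total 3).
CO: ketone, 1 C=O (running total 4).
CH(OCOCH3): ester, 1 C=O (running total 5).
CH(COOH): carboxylic acid, 1 C=O (running total 6).
CH2CONHCH2: amide, 1 C=O (running total 7).
CH(COOH): carboxylic acid, 1 C=O (running total 8).
CONH2: amide, 1 C=O (running total 9).

9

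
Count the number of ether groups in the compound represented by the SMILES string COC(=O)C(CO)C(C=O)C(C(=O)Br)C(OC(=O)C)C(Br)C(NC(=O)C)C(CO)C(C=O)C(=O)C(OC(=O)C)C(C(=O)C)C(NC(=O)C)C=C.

0

CH3O–C(=O)–: carbonyl C bonded to C and to –OCH3 → ester (not ketone + ether).
pendant –CH2OH on an sp³ backbone C → alcohol.
pendant –CHO: carbonyl C bonded to C and H → aldehyde.
pendant –C(=O)X: carbonyl C bonded to C and halogen → acyl halide.
pendant –OC(=O)CH3: an acyloxy group → ester.
halogen on an sp³ carbon → alkyl halide.
pendant –NHC(=O)CH3: N bonded to a carbonyl → amide (not amine).
pendant –CH2OH on an sp³ backbone C → alcohol.
pendant –CHO: carbonyl C bonded to C and H → aldehyde.
–C(=O)– with carbon on both sides → ketone.
pendant –OC(=O)CH3: an acyloxy group → ester.
pendant –COCH3: carbonyl C bonded to two carbons → ketone.
pendant –NHC(=O)CH3: N bonded to a carbonyl → amide (not amine).
C=C double bond → alkene.
No segment is a ether: CH3OOC is ester, not ether; CH(CH2OH) is alcohol, not ether; CH(OCOCH3) is ester, not ether. → 0.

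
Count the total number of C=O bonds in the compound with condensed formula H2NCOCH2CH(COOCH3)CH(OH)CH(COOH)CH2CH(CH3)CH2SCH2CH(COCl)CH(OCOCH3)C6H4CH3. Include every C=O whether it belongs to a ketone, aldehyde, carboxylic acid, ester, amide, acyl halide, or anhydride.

H2NCO: amide, 1 C=O (running total 1).
CH(COOCH3): ester, 1 C=O (running total 2).
CH(COOH): carboxylic acid, 1 C=O (running total 3).
CH(COCl): acyl halide, 1 C=O (running total 4).
CH(OCOCH3): ester, 1 C=O (running total 5).

5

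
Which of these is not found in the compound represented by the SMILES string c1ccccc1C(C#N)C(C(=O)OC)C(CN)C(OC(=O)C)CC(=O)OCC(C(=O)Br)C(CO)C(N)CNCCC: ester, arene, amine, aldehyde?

aldehyde

ester: present (CH(COOCH3) — pendant –COOCH3: carbonyl C bonded to C and –OCH3 → ester).
amine: present (CH(CH2NH2) — pendant –CH2NH2: N on sp³ C, no adjacent C=O → amine).
arene: present (C6H5 — C6H5– phenyl ring → arene).
aldehyde: no segment matches this pattern.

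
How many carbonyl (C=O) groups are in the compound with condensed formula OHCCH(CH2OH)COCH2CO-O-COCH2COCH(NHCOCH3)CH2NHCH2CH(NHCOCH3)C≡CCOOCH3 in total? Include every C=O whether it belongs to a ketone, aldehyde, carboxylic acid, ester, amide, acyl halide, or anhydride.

8

OHC: aldehyde, 1 C=O (running total 1).
CO: ketone, 1 C=O (running total 2).
CH2CO-O-COCH2: anhydride, 2 C=O (running total 4).
CO: ketone, 1 C=O (running total 5).
CH(NHCOCH3): amide, 1 C=O (running total 6).
CH(NHCOCH3): amide, 1 C=O (running total 7).
COOCH3: ester, 1 C=O (running total 8).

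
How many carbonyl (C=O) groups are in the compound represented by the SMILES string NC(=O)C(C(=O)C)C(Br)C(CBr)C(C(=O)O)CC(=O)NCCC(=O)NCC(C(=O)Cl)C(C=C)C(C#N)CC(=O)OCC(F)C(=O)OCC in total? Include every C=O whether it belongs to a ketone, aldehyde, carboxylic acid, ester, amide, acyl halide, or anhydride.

8

H2NCO: amide, 1 C=O (running total 1).
CH(COCH3): ketone, 1 C=O (running total 2).
CH(COOH): carboxylic acid, 1 C=O (running total 3).
CH2CONHCH2: amide, 1 C=O (running total 4).
CH2CONHCH2: amide, 1 C=O (running total 5).
CH(COCl): acyl halide, 1 C=O (running total 6).
CH2COOCH2: ester, 1 C=O (running total 7).
COOCH2CH3: ester, 1 C=O (running total 8).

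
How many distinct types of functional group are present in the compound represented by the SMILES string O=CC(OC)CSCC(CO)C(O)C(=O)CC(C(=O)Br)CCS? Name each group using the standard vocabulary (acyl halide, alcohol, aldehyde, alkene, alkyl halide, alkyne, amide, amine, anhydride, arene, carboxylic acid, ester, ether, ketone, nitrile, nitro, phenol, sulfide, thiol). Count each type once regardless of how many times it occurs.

7

Working along the chain:
  OHC: terminal –CHO: carbonyl C bonded to H and C → aldehyde.
  CH(OCH3): pendant –OCH3: C–O–C with sp³ C, no adjacent C=O → ether.
  CH2SCH2: C–S–C linkage → sulfide (thioether).
  CH(CH2OH): pendant –CH2OH on an sp³ backbone C → alcohol.
  CH(OH): –OH on an sp³ carbon → alcohol (secondary).
  CO: –C(=O)– with carbon on both sides → ketone.
  CH(COBr): pendant –C(=O)X: carbonyl C bonded to C and halogen → acyl halide.
  CH2SH: –SH on an sp³ carbon → thiol.
Distinct types present: acyl halide, alcohol, aldehyde, ether, ketone, sulfide, thiol.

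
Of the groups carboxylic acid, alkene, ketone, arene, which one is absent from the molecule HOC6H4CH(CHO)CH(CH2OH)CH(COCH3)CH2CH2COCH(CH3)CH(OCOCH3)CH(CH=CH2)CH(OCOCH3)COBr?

alkene: present (CH(CH=CH2) — pendant –CH=CH2: C=C double bond → alkene).
ketone: present (CH(COCH3) — pendant –COCH3: carbonyl C bonded to two carbons → ketone).
arene: present (HOC6H4 — –OH attached directly to an aromatic ring → phenol (not alcohol); the ring itself is an arene).
carboxylic acid: absent. In CH(OCOCH3), the acyl oxygen is bonded to carbon (–O–C), not to H, so this is an ester.

carboxylic acid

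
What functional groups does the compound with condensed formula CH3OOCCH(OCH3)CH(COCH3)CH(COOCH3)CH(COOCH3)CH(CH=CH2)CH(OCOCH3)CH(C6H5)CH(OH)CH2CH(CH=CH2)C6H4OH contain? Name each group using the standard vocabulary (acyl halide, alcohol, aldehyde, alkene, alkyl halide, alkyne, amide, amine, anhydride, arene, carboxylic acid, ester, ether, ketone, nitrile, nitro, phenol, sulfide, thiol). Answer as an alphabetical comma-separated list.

alcohol, alkene, arene, ester, ether, ketone, phenol

Taking each segment in turn:
  CH3OOC: CH3O–C(=O)–: carbonyl C bonded to C and to –OCH3 → ester (not ketone + ether).
  CH(OCH3): pendant –OCH3: C–O–C with sp³ C, no adjacent C=O → ether.
  CH(COCH3): pendant –COCH3: carbonyl C bonded to two carbons → ketone.
  CH(COOCH3): pendant –COOCH3: carbonyl C bonded to C and –OCH3 → ester.
  CH(COOCH3): pendant –COOCH3: carbonyl C bonded to C and –OCH3 → ester.
  CH(CH=CH2): pendant –CH=CH2: C=C double bond → alkene.
  CH(OCOCH3): pendant –OC(=O)CH3: an acyloxy group → ester.
  CH(C6H5): pendant –C6H5: benzene ring → arene.
  CH(OH): –OH on an sp³ carbon → alcohol (secondary).
  CH(CH=CH2): pendant –CH=CH2: C=C double bond → alkene.
  C6H4OH: –OH attached directly to an aromatic ring → phenol (not alcohol); the ring itself is an arene.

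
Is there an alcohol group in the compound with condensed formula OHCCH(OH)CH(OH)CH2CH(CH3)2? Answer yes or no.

Reading the structure from left to right:
  OHC: terminal –CHO: carbonyl C bonded to H and C → aldehyde.
  CH(OH): –OH on an sp³ carbon → alcohol (secondary).
  CH(OH): –OH on an sp³ carbon → alcohol (secondary).
The CH(OH) segment supplies the alcohol: –OH on an sp³ carbon → alcohol (secondary).

yes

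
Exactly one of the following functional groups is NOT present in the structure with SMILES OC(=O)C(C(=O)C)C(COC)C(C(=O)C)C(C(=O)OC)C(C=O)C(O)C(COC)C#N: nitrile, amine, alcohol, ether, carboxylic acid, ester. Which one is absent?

ester: present (CH(COOCH3) — pendant –COOCH3: carbonyl C bonded to C and –OCH3 → ester).
ether: present (CH(CH2OCH3) — pendant –CH2OCH3: C–O–C linkage → ether).
nitrile: present (CN — –C≡N: carbon triple-bonded to nitrogen → nitrile).
carboxylic acid: present (HOOC — –COOH: carbonyl C bonded to –OH and C → carboxylic acid (the –OH is not a separate alcohol)).
alcohol: present (CH(OH) — –OH on an sp³ carbon → alcohol (secondary)).
amine: no segment matches this pattern.

amine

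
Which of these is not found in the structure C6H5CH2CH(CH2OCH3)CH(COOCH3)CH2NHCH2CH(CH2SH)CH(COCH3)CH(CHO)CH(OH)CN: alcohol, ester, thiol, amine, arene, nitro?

nitro

alcohol: present (CH(OH) — –OH on an sp³ carbon → alcohol (secondary)).
thiol: present (CH(CH2SH) — pendant –CH2SH → thiol).
ester: present (CH(COOCH3) — pendant –COOCH3: carbonyl C bonded to C and –OCH3 → ester).
arene: present (C6H5 — C6H5– phenyl ring → arene).
amine: present (CH2NHCH2 — C–N–C with sp³ carbons and no adjacent C=O → amine (secondary)).
nitro: no segment matches this pattern.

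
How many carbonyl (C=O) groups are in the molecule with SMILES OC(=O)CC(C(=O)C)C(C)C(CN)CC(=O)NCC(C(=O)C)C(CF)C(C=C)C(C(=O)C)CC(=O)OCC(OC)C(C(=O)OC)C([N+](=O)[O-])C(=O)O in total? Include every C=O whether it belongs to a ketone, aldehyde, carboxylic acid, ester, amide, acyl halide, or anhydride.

8

HOOC: carboxylic acid, 1 C=O (running total 1).
CH(COCH3): ketone, 1 C=O (running total 2).
CH2CONHCH2: amide, 1 C=O (running total 3).
CH(COCH3): ketone, 1 C=O (running total 4).
CH(COCH3): ketone, 1 C=O (running total 5).
CH2COOCH2: ester, 1 C=O (running total 6).
CH(COOCH3): ester, 1 C=O (running total 7).
COOH: carboxylic acid, 1 C=O (running total 8).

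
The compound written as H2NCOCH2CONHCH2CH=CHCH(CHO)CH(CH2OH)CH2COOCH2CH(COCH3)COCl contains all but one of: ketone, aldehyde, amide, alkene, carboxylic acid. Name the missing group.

aldehyde: present (CH(CHO) — pendant –CHO: carbonyl C bonded to C and H → aldehyde).
alkene: present (CH=CH — C=C double bond → alkene).
amide: present (H2NCO — –C(=O)NH2: carbonyl C bonded to C and to N → amide (the N is not a separate amine)).
ketone: present (CH(COCH3) — pendant –COCH3: carbonyl C bonded to two carbons → ketone).
carboxylic acid: absent. In CH2COOCH2, the acyl oxygen is bonded to carbon (–O–C), not to H, so this is an ester. In each of H2NCO and CH2CONHCH2, the carbonyl is bonded to nitrogen, not to –OH; that is an amide.

carboxylic acid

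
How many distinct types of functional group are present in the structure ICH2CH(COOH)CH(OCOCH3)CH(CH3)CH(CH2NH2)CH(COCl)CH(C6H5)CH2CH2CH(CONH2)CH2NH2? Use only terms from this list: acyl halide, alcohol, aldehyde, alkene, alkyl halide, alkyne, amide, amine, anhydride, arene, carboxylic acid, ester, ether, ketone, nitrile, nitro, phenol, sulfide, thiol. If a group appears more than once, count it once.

Taking each segment in turn:
  ICH2: halogen on an sp³ carbon → alkyl halide.
  CH(COOH): pendant –COOH: carbonyl C bonded to C and –OH → carboxylic acid.
  CH(OCOCH3): pendant –OC(=O)CH3: an acyloxy group → ester.
  CH(CH2NH2): pendant –CH2NH2: N on sp³ C, no adjacent C=O → amine.
  CH(COCl): pendant –C(=O)X: carbonyl C bonded to C and halogen → acyl halide.
  CH(C6H5): pendant –C6H5: benzene ring → arene.
  CH(CONH2): pendant –CONH2: carbonyl C bonded to C and N → amide.
  CH2NH2: –NH2 on an sp³ carbon with no adjacent C=O → amine.
Distinct types present: acyl halide, alkyl halide, amide, amine, arene, carboxylic acid, ester.

7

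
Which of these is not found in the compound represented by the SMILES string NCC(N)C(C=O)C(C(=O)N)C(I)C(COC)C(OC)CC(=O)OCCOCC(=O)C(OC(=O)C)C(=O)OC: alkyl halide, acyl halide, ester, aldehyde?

acyl halide

alkyl halide: present (CH(I) — halogen on an sp³ carbon → alkyl halide).
ester: present (CH2COOCH2 — –C(=O)–O–C with C on the carbonyl side → ester).
aldehyde: present (CH(CHO) — pendant –CHO: carbonyl C bonded to C and H → aldehyde).
acyl halide: no segment matches this pattern.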